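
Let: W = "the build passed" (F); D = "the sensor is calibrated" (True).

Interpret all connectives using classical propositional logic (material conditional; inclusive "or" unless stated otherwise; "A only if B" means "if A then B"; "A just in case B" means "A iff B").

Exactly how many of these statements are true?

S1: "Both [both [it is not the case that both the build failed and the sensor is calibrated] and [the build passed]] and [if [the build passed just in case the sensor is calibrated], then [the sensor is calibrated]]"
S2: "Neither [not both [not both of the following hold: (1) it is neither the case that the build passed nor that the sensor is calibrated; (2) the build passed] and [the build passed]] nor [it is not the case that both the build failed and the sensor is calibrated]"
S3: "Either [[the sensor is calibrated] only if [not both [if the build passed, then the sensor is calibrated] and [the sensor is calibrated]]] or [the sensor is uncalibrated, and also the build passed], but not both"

S1: In symbols: ((~W nand D) & W) & ((W <-> D) -> D)

~W = ~F = T
~W nand D = T nand T = F
(~W nand D) & W = F & F = F
W <-> D = F <-> T = F
(W <-> D) -> D = F -> T = T
((~W nand D) & W) & ((W <-> D) -> D) = F & T = F
So S1 is false.

S2: Formalization: (((W nor D) nand W) nand W) nor (~W nand D)

W nor D = F nor T = F
(W nor D) nand W = F nand F = T
((W nor D) nand W) nand W = T nand F = T
~W = ~F = T
~W nand D = T nand T = F
(((W nor D) nand W) nand W) nor (~W nand D) = T nor F = F
So S2 is false.

S3: Parsed as (D -> ((W -> D) nand D)) xor (~D & W)

W -> D = F -> T = T
(W -> D) nand D = T nand T = F
D -> ((W -> D) nand D) = T -> F = F
~D = ~T = F
~D & W = F & F = F
(D -> ((W -> D) nand D)) xor (~D & W) = F xor F = F
So S3 is false.

Count: 0.

0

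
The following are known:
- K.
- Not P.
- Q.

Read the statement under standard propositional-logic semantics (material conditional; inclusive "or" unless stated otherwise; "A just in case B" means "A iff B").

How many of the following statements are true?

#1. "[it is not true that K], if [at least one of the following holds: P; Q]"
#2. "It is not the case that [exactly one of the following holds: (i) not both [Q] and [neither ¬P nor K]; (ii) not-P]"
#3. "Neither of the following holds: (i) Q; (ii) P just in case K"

#1: Formalization: (P | Q) -> ~K

P | Q = F | T = T
~K = ~T = F
(P | Q) -> ~K = T -> F = F
Thus #1 is false.

#2: In symbols: ~((Q nand (~P nor K)) xor ~P)

~P = ~F = T
~P nor K = T nor T = F
Q nand (~P nor K) = T nand F = T
~P = ~F = T
(Q nand (~P nor K)) xor ~P = T xor T = F
~((Q nand (~P nor K)) xor ~P) = ~F = T
So #2 is true.

#3: Formalization: Q nor (P <-> K)

P <-> K = F <-> T = F
Q nor (P <-> K) = T nor F = F
Hence #3 is false.

1 of the 3 statements is true (#2).

1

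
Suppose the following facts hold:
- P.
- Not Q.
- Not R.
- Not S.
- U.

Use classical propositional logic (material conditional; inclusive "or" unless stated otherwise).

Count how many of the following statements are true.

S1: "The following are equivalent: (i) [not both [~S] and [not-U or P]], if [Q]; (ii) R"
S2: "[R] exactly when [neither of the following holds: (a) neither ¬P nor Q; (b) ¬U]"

1

S1: In symbols: (Q -> (not S nand (not U or P))) iff R

not S = not False = True
not U = not True = False
not U or P = False or True = True
not S nand (not U or P) = True nand True = False
Q -> (not S nand (not U or P)) = False -> False = True
(Q -> (not S nand (not U or P))) iff R = True iff False = False
So S1 is false.

S2: This is R iff ((not P nor Q) nor not U).

not P = not True = False
not P nor Q = False nor False = True
not U = not True = False
(not P nor Q) nor not U = True nor False = False
R iff ((not P nor Q) nor not U) = False iff False = True
So S2 is true.

1 of the 2 statements is true.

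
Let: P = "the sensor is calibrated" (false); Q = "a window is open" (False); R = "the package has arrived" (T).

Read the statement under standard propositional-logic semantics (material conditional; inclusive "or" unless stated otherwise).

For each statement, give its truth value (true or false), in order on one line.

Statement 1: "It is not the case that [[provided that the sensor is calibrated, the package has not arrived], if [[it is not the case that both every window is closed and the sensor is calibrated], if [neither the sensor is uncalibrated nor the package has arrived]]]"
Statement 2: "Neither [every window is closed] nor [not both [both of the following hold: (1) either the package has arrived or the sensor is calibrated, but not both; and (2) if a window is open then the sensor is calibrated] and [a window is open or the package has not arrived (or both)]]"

Statement 1 False, Statement 2 False

Statement 1: Parsed as ~(((~P nor R) -> (~Q nand P)) -> (P -> ~R))

~P = ~F = T
~P nor R = T nor T = F
~Q = ~F = T
~Q nand P = T nand F = T
(~P nor R) -> (~Q nand P) = F -> T = T
~R = ~T = F
P -> ~R = F -> F = T
((~P nor R) -> (~Q nand P)) -> (P -> ~R) = T -> T = T
~(((~P nor R) -> (~Q nand P)) -> (P -> ~R)) = ~T = F
Thus Statement 1 is false.

Statement 2: Parsed as ~Q nor (((R xor P) & (Q -> P)) nand (Q | ~R))

~Q = ~F = T
R xor P = T xor F = T
Q -> P = F -> F = T
(R xor P) & (Q -> P) = T & T = T
~R = ~T = F
Q | ~R = F | F = F
((R xor P) & (Q -> P)) nand (Q | ~R) = T nand F = T
~Q nor (((R xor P) & (Q -> P)) nand (Q | ~R)) = T nor T = F
Hence Statement 2 is false.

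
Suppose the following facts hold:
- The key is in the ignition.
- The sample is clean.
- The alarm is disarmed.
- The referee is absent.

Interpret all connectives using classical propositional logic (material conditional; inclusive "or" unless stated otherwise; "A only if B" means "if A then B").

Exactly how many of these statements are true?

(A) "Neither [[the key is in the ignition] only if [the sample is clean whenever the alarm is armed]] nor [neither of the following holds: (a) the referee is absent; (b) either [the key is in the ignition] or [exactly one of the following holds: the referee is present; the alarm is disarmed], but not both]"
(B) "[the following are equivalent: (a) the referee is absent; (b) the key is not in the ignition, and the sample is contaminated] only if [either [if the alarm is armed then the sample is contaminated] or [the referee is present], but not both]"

Let P = "the key is in the ignition" (True), R = "the alarm is armed" (False), Q = "the sample is contaminated" (False), S = "the referee is present" (False).

(A): Formalization: (P -> (R -> not Q)) nor (not S nor (P xor (S xor not R)))

not Q = not False = True
R -> not Q = False -> True = True
P -> (R -> not Q) = True -> True = True
not S = not False = True
not R = not False = True
S xor not R = False xor True = True
P xor (S xor not R) = True xor True = False
not S nor (P xor (S xor not R)) = True nor False = False
(P -> (R -> not Q)) nor (not S nor (P xor (S xor not R))) = True nor False = False
Hence (A) is false.

(B): This is (not S iff (not P and Q)) -> ((R -> Q) xor S).

not S = not False = True
not P = not True = False
not P and Q = False and False = False
not S iff (not P and Q) = True iff False = False
R -> Q = False -> False = True
(R -> Q) xor S = True xor False = True
(not S iff (not P and Q)) -> ((R -> Q) xor S) = False -> True = True
Thus (B) is true.

1 of the 2 statements is true ((B)).

1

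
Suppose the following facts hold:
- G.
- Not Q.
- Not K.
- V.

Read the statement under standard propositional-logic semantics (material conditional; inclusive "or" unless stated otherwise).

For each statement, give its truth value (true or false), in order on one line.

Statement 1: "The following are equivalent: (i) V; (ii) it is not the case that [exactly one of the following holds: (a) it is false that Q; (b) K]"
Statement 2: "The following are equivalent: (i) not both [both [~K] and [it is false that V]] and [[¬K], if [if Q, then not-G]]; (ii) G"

Statement 1 False; Statement 2 True

Statement 1: Formalization: V ↔ ¬(¬Q ⊕ K)

¬Q = ¬F = T
¬Q ⊕ K = T ⊕ F = T
¬(¬Q ⊕ K) = ¬T = F
V ↔ ¬(¬Q ⊕ K) = T ↔ F = F
Hence Statement 1 is false.

Statement 2: Formalization: ((¬K ∧ ¬V) ↑ ((Q → ¬G) → ¬K)) ↔ G

¬K = ¬F = T
¬V = ¬T = F
¬K ∧ ¬V = T ∧ F = F
¬G = ¬T = F
Q → ¬G = F → F = T
¬K = ¬F = T
(Q → ¬G) → ¬K = T → T = T
(¬K ∧ ¬V) ↑ ((Q → ¬G) → ¬K) = F ↑ T = T
((¬K ∧ ¬V) ↑ ((Q → ¬G) → ¬K)) ↔ G = T ↔ T = T
Thus Statement 2 is true.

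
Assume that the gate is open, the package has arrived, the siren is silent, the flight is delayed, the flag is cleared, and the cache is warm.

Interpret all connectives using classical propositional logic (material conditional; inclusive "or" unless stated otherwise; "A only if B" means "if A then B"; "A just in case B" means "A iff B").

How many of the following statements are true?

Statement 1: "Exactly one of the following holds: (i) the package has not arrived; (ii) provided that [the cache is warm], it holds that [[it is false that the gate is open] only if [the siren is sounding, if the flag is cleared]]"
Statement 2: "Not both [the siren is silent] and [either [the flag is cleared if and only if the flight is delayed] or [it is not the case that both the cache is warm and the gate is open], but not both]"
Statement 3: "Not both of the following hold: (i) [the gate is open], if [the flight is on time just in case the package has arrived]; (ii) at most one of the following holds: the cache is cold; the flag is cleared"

1

Let Q = "the package has arrived" (T), V = "the cache is warm" (T), P = "the gate is open" (T), U = "the flag is set" (F), R = "the siren is sounding" (F), S = "the flight is delayed" (T).

Statement 1: This is ¬Q ⊕ (V → (¬P → (¬U → R))).

¬Q = ¬T = F
¬P = ¬T = F
¬U = ¬F = T
¬U → R = T → F = F
¬P → (¬U → R) = F → F = T
V → (¬P → (¬U → R)) = T → T = T
¬Q ⊕ (V → (¬P → (¬U → R))) = F ⊕ T = T
So Statement 1 is true.

Statement 2: This is ¬R ↑ ((¬U ↔ S) ⊕ (V ↑ P)).

¬R = ¬F = T
¬U = ¬F = T
¬U ↔ S = T ↔ T = T
V ↑ P = T ↑ T = F
(¬U ↔ S) ⊕ (V ↑ P) = T ⊕ F = T
¬R ↑ ((¬U ↔ S) ⊕ (V ↑ P)) = T ↑ T = F
Thus Statement 2 is false.

Statement 3: This is ((¬S ↔ Q) → P) ↑ (¬V ↑ ¬U).

¬S = ¬T = F
¬S ↔ Q = F ↔ T = F
(¬S ↔ Q) → P = F → T = T
¬V = ¬T = F
¬U = ¬F = T
¬V ↑ ¬U = F ↑ T = T
((¬S ↔ Q) → P) ↑ (¬V ↑ ¬U) = T ↑ T = F
Thus Statement 3 is false.

1 of the 3 statements is true (Statement 1).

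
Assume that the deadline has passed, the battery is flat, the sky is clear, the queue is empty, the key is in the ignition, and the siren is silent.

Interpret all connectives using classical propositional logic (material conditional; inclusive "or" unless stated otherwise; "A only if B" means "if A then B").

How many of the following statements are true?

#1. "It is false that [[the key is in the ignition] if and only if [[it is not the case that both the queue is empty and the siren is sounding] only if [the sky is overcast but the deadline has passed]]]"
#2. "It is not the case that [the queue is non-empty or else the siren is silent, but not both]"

1

Let U = "the key is in the ignition" (T), S = "the queue is empty" (T), V = "the siren is sounding" (F), R = "the sky is overcast" (F), P = "the deadline has passed" (T).

#1: Formalization: ~(U <-> ((S nand V) -> (R & P)))

S nand V = T nand F = T
R & P = F & T = F
(S nand V) -> (R & P) = T -> F = F
U <-> ((S nand V) -> (R & P)) = T <-> F = F
~(U <-> ((S nand V) -> (R & P))) = ~F = T
Thus #1 is true.

#2: Formalization: ~(~S xor ~V)

~S = ~T = F
~V = ~F = T
~S xor ~V = F xor T = T
~(~S xor ~V) = ~T = F
So #2 is false.

Count: 1.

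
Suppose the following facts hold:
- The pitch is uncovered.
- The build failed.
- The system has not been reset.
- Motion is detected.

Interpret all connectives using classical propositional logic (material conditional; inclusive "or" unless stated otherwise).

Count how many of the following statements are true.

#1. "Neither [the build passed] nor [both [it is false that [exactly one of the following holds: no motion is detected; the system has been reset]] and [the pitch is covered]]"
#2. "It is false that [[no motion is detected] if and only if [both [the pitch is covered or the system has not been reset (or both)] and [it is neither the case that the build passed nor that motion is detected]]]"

1

Let Q = "the build passed" (F), K = "motion is detected" (T), U = "the system has been reset" (F), V = "the pitch is covered" (F).

#1: In symbols: Q ↓ (¬(¬K ⊕ U) ∧ V)

¬K = ¬T = F
¬K ⊕ U = F ⊕ F = F
¬(¬K ⊕ U) = ¬F = T
¬(¬K ⊕ U) ∧ V = T ∧ F = F
Q ↓ (¬(¬K ⊕ U) ∧ V) = F ↓ F = T
Hence #1 is true.

#2: In symbols: ¬(¬K ↔ ((V ∨ ¬U) ∧ (Q ↓ K)))

¬K = ¬T = F
¬U = ¬F = T
V ∨ ¬U = F ∨ T = T
Q ↓ K = F ↓ T = F
(V ∨ ¬U) ∧ (Q ↓ K) = T ∧ F = F
¬K ↔ ((V ∨ ¬U) ∧ (Q ↓ K)) = F ↔ F = T
¬(¬K ↔ ((V ∨ ¬U) ∧ (Q ↓ K))) = ¬T = F
So #2 is false.

Count: 1.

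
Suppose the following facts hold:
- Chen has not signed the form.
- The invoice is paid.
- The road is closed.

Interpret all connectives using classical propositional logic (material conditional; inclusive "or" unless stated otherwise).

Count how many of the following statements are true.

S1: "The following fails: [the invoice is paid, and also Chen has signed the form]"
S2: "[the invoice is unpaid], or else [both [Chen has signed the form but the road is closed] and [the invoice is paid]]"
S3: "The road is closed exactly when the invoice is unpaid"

1

Let Q = "the invoice is paid" (T), P = "Chen has signed the form" (F), R = "the road is closed" (T).

S1: In symbols: ¬(Q ∧ P)

Q ∧ P = T ∧ F = F
¬(Q ∧ P) = ¬F = T
So S1 is true.

S2: Formalization: ¬Q ∨ ((P ∧ R) ∧ Q)

¬Q = ¬T = F
P ∧ R = F ∧ T = F
(P ∧ R) ∧ Q = F ∧ T = F
¬Q ∨ ((P ∧ R) ∧ Q) = F ∨ F = F
Thus S2 is false.

S3: This is R ↔ ¬Q.

¬Q = ¬T = F
R ↔ ¬Q = T ↔ F = F
So S3 is false.

1 of the 3 statements is true (S1).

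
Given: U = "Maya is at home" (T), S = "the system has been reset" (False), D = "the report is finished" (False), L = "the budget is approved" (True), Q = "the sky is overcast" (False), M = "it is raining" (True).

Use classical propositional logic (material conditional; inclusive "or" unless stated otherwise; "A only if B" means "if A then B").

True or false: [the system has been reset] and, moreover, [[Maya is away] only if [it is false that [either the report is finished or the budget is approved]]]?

False.

Values: S=F, U=T, D=F, L=T.
This is S & (~U -> ~(D | L)).

~U = ~T = F
D | L = F | T = T
~(D | L) = ~T = F
~U -> ~(D | L) = F -> F = T
S & (~U -> ~(D | L)) = F & T = F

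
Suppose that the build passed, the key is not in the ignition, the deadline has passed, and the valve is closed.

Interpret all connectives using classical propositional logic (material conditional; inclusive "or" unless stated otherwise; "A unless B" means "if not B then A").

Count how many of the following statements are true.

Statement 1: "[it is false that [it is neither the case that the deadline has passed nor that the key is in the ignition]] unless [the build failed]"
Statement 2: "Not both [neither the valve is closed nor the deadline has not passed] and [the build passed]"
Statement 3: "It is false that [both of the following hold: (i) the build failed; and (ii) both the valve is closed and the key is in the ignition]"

Let Q = "the deadline has passed" (T), D = "the key is in the ignition" (F), N = "the build passed" (T), R = "the valve is open" (F).

Statement 1: Parsed as ¬(Q ↓ D) ∨ ¬N

Q ↓ D = T ↓ F = F
¬(Q ↓ D) = ¬F = T
¬N = ¬T = F
¬(Q ↓ D) ∨ ¬N = T ∨ F = T
Hence Statement 1 is true.

Statement 2: In symbols: (¬R ↓ ¬Q) ↑ N

¬R = ¬F = T
¬Q = ¬T = F
¬R ↓ ¬Q = T ↓ F = F
(¬R ↓ ¬Q) ↑ N = F ↑ T = T
Hence Statement 2 is true.

Statement 3: Parsed as ¬(¬N ∧ (¬R ∧ D))

¬N = ¬T = F
¬R = ¬F = T
¬R ∧ D = T ∧ F = F
¬N ∧ (¬R ∧ D) = F ∧ F = F
¬(¬N ∧ (¬R ∧ D)) = ¬F = T
So Statement 3 is true.

True statements: 3.

3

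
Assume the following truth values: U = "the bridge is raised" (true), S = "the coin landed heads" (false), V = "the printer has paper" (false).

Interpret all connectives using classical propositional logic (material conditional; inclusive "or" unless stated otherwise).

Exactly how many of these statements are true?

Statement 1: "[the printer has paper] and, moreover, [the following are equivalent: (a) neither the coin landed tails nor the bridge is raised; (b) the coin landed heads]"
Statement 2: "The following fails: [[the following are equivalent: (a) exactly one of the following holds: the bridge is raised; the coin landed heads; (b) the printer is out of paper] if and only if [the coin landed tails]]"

0

Statement 1: Formalization: V ∧ ((¬S ↓ U) ↔ S)

¬S = ¬F = T
¬S ↓ U = T ↓ T = F
(¬S ↓ U) ↔ S = F ↔ F = T
V ∧ ((¬S ↓ U) ↔ S) = F ∧ T = F
Hence Statement 1 is false.

Statement 2: In symbols: ¬(((U ⊕ S) ↔ ¬V) ↔ ¬S)

U ⊕ S = T ⊕ F = T
¬V = ¬F = T
(U ⊕ S) ↔ ¬V = T ↔ T = T
¬S = ¬F = T
((U ⊕ S) ↔ ¬V) ↔ ¬S = T ↔ T = T
¬(((U ⊕ S) ↔ ¬V) ↔ ¬S) = ¬T = F
Thus Statement 2 is false.

0 of the 2 statements are true (none).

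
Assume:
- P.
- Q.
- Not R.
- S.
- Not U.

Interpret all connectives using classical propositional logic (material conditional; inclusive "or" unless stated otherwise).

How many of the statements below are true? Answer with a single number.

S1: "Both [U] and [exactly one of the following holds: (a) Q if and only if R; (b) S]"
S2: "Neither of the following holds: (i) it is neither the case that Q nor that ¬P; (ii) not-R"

0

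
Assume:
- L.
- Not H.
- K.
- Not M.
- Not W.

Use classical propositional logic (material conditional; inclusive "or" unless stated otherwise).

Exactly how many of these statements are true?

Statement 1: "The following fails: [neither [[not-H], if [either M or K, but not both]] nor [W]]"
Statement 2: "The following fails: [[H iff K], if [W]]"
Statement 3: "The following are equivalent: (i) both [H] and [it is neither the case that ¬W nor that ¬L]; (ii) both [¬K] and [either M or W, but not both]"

2

Statement 1: In symbols: ¬(((M ⊕ K) → ¬H) ↓ W)

M ⊕ K = F ⊕ T = T
¬H = ¬F = T
(M ⊕ K) → ¬H = T → T = T
((M ⊕ K) → ¬H) ↓ W = T ↓ F = F
¬(((M ⊕ K) → ¬H) ↓ W) = ¬F = T
Hence Statement 1 is true.

Statement 2: This is ¬(W → (H ↔ K)).

H ↔ K = F ↔ T = F
W → (H ↔ K) = F → F = T
¬(W → (H ↔ K)) = ¬T = F
So Statement 2 is false.

Statement 3: Parsed as (H ∧ (¬W ↓ ¬L)) ↔ (¬K ∧ (M ⊕ W))

¬W = ¬F = T
¬L = ¬T = F
¬W ↓ ¬L = T ↓ F = F
H ∧ (¬W ↓ ¬L) = F ∧ F = F
¬K = ¬T = F
M ⊕ W = F ⊕ F = F
¬K ∧ (M ⊕ W) = F ∧ F = F
(H ∧ (¬W ↓ ¬L)) ↔ (¬K ∧ (M ⊕ W)) = F ↔ F = T
So Statement 3 is true.

Count: 2.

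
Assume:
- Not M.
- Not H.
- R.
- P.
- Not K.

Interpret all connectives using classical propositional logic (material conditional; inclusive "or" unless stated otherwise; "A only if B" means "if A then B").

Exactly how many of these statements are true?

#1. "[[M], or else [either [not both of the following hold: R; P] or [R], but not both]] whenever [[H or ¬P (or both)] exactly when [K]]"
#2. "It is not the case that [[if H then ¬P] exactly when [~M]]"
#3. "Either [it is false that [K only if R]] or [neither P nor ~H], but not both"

#1: In symbols: ((H or not P) iff K) -> (M or ((R nand P) xor R))

not P = not True = False
H or not P = False or False = False
(H or not P) iff K = False iff False = True
R nand P = True nand True = False
(R nand P) xor R = False xor True = True
M or ((R nand P) xor R) = False or True = True
((H or not P) iff K) -> (M or ((R nand P) xor R)) = True -> True = True
Thus #1 is true.

#2: Parsed as not ((H -> not P) iff not M)

not P = not True = False
H -> not P = False -> False = True
not M = not False = True
(H -> not P) iff not M = True iff True = True
not ((H -> not P) iff not M) = not True = False
Thus #2 is false.

#3: This is not (K -> R) xor (P nor not H).

K -> R = False -> True = True
not (K -> R) = not True = False
not H = not False = True
P nor not H = True nor True = False
not (K -> R) xor (P nor not H) = False xor False = False
Thus #3 is false.

1 of the 3 statements is true (#1).

1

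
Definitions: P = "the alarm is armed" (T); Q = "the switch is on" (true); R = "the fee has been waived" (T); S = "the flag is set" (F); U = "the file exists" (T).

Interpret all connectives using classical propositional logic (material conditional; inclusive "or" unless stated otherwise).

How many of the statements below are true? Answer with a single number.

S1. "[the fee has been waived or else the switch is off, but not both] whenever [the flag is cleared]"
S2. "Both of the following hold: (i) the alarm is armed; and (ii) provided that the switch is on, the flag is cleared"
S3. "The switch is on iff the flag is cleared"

3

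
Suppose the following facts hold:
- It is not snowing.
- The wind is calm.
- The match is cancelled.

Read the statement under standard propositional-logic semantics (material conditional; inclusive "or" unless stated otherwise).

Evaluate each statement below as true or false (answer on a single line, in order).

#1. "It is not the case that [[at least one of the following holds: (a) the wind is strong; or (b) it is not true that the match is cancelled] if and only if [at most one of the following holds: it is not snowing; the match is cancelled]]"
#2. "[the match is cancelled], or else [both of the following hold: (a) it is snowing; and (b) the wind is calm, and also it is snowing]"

#1 F; #2 T

Let N = "the wind is strong" (F), R = "the match is cancelled" (T), K = "it is snowing" (F).

#1: In symbols: ¬((N ∨ ¬R) ↔ (¬K ↑ R))

¬R = ¬T = F
N ∨ ¬R = F ∨ F = F
¬K = ¬F = T
¬K ↑ R = T ↑ T = F
(N ∨ ¬R) ↔ (¬K ↑ R) = F ↔ F = T
¬((N ∨ ¬R) ↔ (¬K ↑ R)) = ¬T = F
Thus #1 is false.

#2: Parsed as R ∨ (K ∧ (¬N ∧ K))

¬N = ¬F = T
¬N ∧ K = T ∧ F = F
K ∧ (¬N ∧ K) = F ∧ F = F
R ∨ (K ∧ (¬N ∧ K)) = T ∨ F = T
So #2 is true.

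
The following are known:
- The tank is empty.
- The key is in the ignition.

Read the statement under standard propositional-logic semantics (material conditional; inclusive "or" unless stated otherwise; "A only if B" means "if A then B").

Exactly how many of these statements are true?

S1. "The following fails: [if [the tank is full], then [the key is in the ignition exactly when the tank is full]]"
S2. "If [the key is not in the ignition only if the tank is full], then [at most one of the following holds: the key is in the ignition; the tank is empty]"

0

Let H = "the tank is full" (False), V = "the key is in the ignition" (True).

S1: In symbols: not (H -> (V iff H))

V iff H = True iff False = False
H -> (V iff H) = False -> False = True
not (H -> (V iff H)) = not True = False
So S1 is false.

S2: Parsed as (not V -> H) -> (V nand not H)

not V = not True = False
not V -> H = False -> False = True
not H = not False = True
V nand not H = True nand True = False
(not V -> H) -> (V nand not H) = True -> False = False
Thus S2 is false.

True statements: 0 (none).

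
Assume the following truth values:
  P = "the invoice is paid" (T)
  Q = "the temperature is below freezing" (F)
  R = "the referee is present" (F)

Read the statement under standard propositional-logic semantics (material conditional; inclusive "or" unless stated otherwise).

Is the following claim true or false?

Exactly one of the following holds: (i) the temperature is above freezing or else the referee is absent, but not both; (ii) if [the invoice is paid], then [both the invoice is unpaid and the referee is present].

false

Formalization: (~Q xor ~R) xor (P -> (~P & R))

~Q = ~F = T
~R = ~F = T
~Q xor ~R = T xor T = F
~P = ~T = F
~P & R = F & F = F
P -> (~P & R) = T -> F = F
(~Q xor ~R) xor (P -> (~P & R)) = F xor F = F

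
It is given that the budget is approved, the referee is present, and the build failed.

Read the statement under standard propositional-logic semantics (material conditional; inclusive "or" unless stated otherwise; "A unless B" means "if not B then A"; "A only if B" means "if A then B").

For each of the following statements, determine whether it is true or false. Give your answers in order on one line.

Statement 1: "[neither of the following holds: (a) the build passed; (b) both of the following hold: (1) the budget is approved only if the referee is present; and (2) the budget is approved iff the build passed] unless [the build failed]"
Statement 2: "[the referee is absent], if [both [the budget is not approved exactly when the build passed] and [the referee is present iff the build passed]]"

Statement 1 true; Statement 2 true

Let V = "the build passed" (F), D = "the budget is approved" (T), K = "the referee is present" (T).

Statement 1: This is (V nor ((D -> K) & (D <-> V))) | ~V.

D -> K = T -> T = T
D <-> V = T <-> F = F
(D -> K) & (D <-> V) = T & F = F
V nor ((D -> K) & (D <-> V)) = F nor F = T
~V = ~F = T
(V nor ((D -> K) & (D <-> V))) | ~V = T | T = T
So Statement 1 is true.

Statement 2: This is ((~D <-> V) & (K <-> V)) -> ~K.

~D = ~T = F
~D <-> V = F <-> F = T
K <-> V = T <-> F = F
(~D <-> V) & (K <-> V) = T & F = F
~K = ~T = F
((~D <-> V) & (K <-> V)) -> ~K = F -> F = T
So Statement 2 is true.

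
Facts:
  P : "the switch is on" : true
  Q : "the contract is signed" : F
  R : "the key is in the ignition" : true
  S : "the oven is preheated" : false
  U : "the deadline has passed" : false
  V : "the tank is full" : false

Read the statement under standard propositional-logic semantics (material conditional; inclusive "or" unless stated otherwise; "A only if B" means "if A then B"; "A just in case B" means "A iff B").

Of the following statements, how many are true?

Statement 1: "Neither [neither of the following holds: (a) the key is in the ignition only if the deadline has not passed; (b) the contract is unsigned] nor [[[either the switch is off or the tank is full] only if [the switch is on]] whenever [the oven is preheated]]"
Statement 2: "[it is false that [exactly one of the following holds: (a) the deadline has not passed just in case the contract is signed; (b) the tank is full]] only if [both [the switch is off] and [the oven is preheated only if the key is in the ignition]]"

Statement 1: Parsed as ((R -> not U) nor not Q) nor (S -> ((not P or V) -> P))

not U = not False = True
R -> not U = True -> True = True
not Q = not False = True
(R -> not U) nor not Q = True nor True = False
not P = not True = False
not P or V = False or False = False
(not P or V) -> P = False -> True = True
S -> ((not P or V) -> P) = False -> True = True
((R -> not U) nor not Q) nor (S -> ((not P or V) -> P)) = False nor True = False
So Statement 1 is false.

Statement 2: Formalization: not ((not U iff Q) xor V) -> (not P and (S -> R))

not U = not False = True
not U iff Q = True iff False = False
(not U iff Q) xor V = False xor False = False
not ((not U iff Q) xor V) = not False = True
not P = not True = False
S -> R = False -> True = True
not P and (S -> R) = False and True = False
not ((not U iff Q) xor V) -> (not P and (S -> R)) = True -> False = False
Hence Statement 2 is false.

0 of the 2 statements are true (none).

0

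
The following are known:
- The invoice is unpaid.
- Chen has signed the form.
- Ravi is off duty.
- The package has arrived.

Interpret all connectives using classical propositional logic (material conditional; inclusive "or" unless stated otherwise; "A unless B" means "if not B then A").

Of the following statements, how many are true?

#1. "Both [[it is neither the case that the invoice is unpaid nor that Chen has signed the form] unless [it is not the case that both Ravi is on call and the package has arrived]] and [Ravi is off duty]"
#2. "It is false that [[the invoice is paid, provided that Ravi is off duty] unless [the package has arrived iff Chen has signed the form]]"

Let P = "the invoice is paid" (F), Q = "Chen has signed the form" (T), R = "Ravi is on call" (F), S = "the package has arrived" (T).

#1: In symbols: ((¬P ↓ Q) ∨ (R ↑ S)) ∧ ¬R

¬P = ¬F = T
¬P ↓ Q = T ↓ T = F
R ↑ S = F ↑ T = T
(¬P ↓ Q) ∨ (R ↑ S) = F ∨ T = T
¬R = ¬F = T
((¬P ↓ Q) ∨ (R ↑ S)) ∧ ¬R = T ∧ T = T
Thus #1 is true.

#2: In symbols: ¬((¬R → P) ∨ (S ↔ Q))

¬R = ¬F = T
¬R → P = T → F = F
S ↔ Q = T ↔ T = T
(¬R → P) ∨ (S ↔ Q) = F ∨ T = T
¬((¬R → P) ∨ (S ↔ Q)) = ¬T = F
So #2 is false.

Count: 1.

1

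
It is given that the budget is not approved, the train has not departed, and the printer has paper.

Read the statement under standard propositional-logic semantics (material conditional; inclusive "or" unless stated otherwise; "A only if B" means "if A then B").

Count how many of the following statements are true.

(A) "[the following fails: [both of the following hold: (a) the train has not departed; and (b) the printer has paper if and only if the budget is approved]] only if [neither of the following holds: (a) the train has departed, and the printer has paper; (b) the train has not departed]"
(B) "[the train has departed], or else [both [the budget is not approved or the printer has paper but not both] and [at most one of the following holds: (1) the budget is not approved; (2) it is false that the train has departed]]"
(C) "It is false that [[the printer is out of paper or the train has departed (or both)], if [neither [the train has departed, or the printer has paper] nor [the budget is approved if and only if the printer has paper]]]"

0

Let Q = "the train has departed" (False), R = "the printer has paper" (True), P = "the budget is approved" (False).

(A): This is not (not Q and (R iff P)) -> ((Q and R) nor not Q).

not Q = not False = True
R iff P = True iff False = False
not Q and (R iff P) = True and False = False
not (not Q and (R iff P)) = not False = True
Q and R = False and True = False
not Q = not False = True
(Q and R) nor not Q = False nor True = False
not (not Q and (R iff P)) -> ((Q and R) nor not Q) = True -> False = False
Thus (A) is false.

(B): Formalization: Q or ((not P xor R) and (not P nand not Q))

not P = not False = True
not P xor R = True xor True = False
not P = not False = True
not Q = not False = True
not P nand not Q = True nand True = False
(not P xor R) and (not P nand not Q) = False and False = False
Q or ((not P xor R) and (not P nand not Q)) = False or False = False
Thus (B) is false.

(C): Formalization: not (((Q or R) nor (P iff R)) -> (not R or Q))

Q or R = False or True = True
P iff R = False iff True = False
(Q or R) nor (P iff R) = True nor False = False
not R = not True = False
not R or Q = False or False = False
((Q or R) nor (P iff R)) -> (not R or Q) = False -> False = True
not (((Q or R) nor (P iff R)) -> (not R or Q)) = not True = False
Thus (C) is false.

Count: 0.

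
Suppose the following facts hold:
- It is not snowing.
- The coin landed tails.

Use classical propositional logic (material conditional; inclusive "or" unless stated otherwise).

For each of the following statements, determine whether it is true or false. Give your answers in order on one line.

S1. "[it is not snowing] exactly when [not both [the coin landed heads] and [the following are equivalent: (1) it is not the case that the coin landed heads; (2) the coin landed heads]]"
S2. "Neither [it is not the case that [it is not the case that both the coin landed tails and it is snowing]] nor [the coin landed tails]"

Let S = "it is snowing" (F), M = "the coin landed heads" (F).

S1: Formalization: ~S <-> (M nand (~M <-> M))

~S = ~F = T
~M = ~F = T
~M <-> M = T <-> F = F
M nand (~M <-> M) = F nand F = T
~S <-> (M nand (~M <-> M)) = T <-> T = T
So S1 is true.

S2: In symbols: ~(~M nand S) nor ~M

~M = ~F = T
~M nand S = T nand F = T
~(~M nand S) = ~T = F
~M = ~F = T
~(~M nand S) nor ~M = F nor T = F
So S2 is false.

S1 true / S2 false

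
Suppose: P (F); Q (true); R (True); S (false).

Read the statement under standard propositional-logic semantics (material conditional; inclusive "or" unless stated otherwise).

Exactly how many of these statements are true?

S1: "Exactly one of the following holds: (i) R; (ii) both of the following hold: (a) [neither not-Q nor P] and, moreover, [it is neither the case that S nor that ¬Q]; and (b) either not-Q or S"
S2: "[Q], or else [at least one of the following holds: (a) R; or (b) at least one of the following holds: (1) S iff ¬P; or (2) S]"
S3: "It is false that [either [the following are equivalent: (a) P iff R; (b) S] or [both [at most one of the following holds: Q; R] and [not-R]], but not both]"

2

S1: Parsed as R xor (((not Q nor P) and (S nor not Q)) and (not Q or S))

not Q = not True = False
not Q nor P = False nor False = True
not Q = not True = False
S nor not Q = False nor False = True
(not Q nor P) and (S nor not Q) = True and True = True
not Q = not True = False
not Q or S = False or False = False
((not Q nor P) and (S nor not Q)) and (not Q or S) = True and False = False
R xor (((not Q nor P) and (S nor not Q)) and (not Q or S)) = True xor False = True
Thus S1 is true.

S2: In symbols: Q or (R or ((S iff not P) or S))

not P = not False = True
S iff not P = False iff True = False
(S iff not P) or S = False or False = False
R or ((S iff not P) or S) = True or False = True
Q or (R or ((S iff not P) or S)) = True or True = True
Thus S2 is true.

S3: Parsed as not (((P iff R) iff S) xor ((Q nand R) and not R))

P iff R = False iff True = False
(P iff R) iff S = False iff False = True
Q nand R = True nand True = False
not R = not True = False
(Q nand R) and not R = False and False = False
((P iff R) iff S) xor ((Q nand R) and not R) = True xor False = True
not (((P iff R) iff S) xor ((Q nand R) and not R)) = not True = False
Thus S3 is false.

True statements: 2.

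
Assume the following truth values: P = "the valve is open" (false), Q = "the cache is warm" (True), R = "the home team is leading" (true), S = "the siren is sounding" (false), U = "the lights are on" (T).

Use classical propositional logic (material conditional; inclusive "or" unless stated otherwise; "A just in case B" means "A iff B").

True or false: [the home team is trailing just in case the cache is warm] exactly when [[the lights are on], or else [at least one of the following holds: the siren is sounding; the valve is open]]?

The statement is false.

Values: R=True, Q=True, U=True, S=False, P=False.
Parsed as (not R iff Q) iff (U or (S or P))

not R = not True = False
not R iff Q = False iff True = False
S or P = False or False = False
U or (S or P) = True or False = True
(not R iff Q) iff (U or (S or P)) = False iff True = False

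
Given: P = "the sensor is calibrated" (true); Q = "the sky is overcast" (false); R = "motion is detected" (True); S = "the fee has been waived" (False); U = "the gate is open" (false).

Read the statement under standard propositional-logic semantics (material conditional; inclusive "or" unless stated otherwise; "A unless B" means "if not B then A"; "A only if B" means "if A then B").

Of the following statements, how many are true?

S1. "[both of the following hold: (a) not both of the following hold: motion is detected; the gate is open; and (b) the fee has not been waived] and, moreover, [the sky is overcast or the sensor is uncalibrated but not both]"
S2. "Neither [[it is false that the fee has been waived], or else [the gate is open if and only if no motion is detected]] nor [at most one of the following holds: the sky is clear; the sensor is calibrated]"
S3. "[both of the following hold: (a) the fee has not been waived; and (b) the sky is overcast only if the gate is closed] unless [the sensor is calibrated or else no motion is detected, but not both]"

1

S1: This is ((R nand U) and not S) and (Q xor not P).

R nand U = True nand False = True
not S = not False = True
(R nand U) and not S = True and True = True
not P = not True = False
Q xor not P = False xor False = False
((R nand U) and not S) and (Q xor not P) = True and False = False
So S1 is false.

S2: This is (not S or (U iff not R)) nor (not Q nand P).

not S = not False = True
not R = not True = False
U iff not R = False iff False = True
not S or (U iff not R) = True or True = True
not Q = not False = True
not Q nand P = True nand True = False
(not S or (U iff not R)) nor (not Q nand P) = True nor False = False
Hence S2 is false.

S3: This is (not S and (Q -> not U)) or (P xor not R).

not S = not False = True
not U = not False = True
Q -> not U = False -> True = True
not S and (Q -> not U) = True and True = True
not R = not True = False
P xor not R = True xor False = True
(not S and (Q -> not U)) or (P xor not R) = True or True = True
So S3 is true.

True statements: 1 (S3).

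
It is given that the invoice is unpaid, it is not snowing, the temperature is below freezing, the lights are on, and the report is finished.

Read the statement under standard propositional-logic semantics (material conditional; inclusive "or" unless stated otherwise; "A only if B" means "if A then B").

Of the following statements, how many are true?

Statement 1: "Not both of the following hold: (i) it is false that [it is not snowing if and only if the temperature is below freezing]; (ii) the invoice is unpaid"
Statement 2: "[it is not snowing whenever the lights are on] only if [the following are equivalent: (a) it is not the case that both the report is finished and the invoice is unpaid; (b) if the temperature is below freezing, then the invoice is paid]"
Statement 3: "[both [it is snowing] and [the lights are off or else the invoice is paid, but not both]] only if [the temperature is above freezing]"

3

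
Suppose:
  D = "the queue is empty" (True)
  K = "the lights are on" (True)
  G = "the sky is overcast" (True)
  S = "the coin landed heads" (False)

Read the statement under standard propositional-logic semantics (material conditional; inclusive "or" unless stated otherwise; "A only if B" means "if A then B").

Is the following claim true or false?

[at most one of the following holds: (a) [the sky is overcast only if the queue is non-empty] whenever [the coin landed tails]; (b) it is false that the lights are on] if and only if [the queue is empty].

true

In symbols: ((~S -> (G -> ~D)) nand ~K) <-> D

~S = ~F = T
~D = ~T = F
G -> ~D = T -> F = F
~S -> (G -> ~D) = T -> F = F
~K = ~T = F
(~S -> (G -> ~D)) nand ~K = F nand F = T
((~S -> (G -> ~D)) nand ~K) <-> D = T <-> T = T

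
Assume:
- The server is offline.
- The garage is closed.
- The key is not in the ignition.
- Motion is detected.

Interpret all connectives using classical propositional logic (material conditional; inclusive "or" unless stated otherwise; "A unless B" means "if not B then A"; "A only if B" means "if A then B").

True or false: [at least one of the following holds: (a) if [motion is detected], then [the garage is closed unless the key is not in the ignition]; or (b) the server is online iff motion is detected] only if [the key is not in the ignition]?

The statement is true.

Let S = "motion is detected" (T), Q = "the garage is closed" (T), R = "the key is in the ignition" (F), P = "the server is online" (F).
In symbols: ((S → (Q ∨ ¬R)) ∨ (P ↔ S)) → ¬R

¬R = ¬F = T
Q ∨ ¬R = T ∨ T = T
S → (Q ∨ ¬R) = T → T = T
P ↔ S = F ↔ T = F
(S → (Q ∨ ¬R)) ∨ (P ↔ S) = T ∨ F = T
¬R = ¬F = T
((S → (Q ∨ ¬R)) ∨ (P ↔ S)) → ¬R = T → T = T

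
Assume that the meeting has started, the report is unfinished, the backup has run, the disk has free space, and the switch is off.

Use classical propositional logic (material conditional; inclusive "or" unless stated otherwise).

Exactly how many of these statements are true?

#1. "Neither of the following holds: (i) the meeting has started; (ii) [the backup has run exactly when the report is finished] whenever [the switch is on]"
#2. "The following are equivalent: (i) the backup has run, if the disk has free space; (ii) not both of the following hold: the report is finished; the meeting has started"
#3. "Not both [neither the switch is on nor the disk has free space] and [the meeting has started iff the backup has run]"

2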